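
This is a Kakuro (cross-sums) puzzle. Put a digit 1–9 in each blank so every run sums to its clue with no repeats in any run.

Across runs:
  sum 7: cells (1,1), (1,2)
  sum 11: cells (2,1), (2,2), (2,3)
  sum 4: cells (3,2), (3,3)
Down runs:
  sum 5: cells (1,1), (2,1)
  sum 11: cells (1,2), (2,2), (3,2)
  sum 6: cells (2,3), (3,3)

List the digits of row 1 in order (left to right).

4 in 2 cells must be {1,3}.
The 4 across and the 6 down share only 1, so (3,3) = 1.
(2,3) = 6 − 1 = 5 completes the 6 down.
(3,2) = 4 − 1 = 3 completes the 4 across.
(2,2) = 2: the only remaining digit allowed by both the 11 across and the 11 down.
(1,2) = 11 − 5 = 6 completes the 11 down.
(2,1) = 11 − 7 = 4 completes the 11 across.
(1,1) = 7 − 6 = 1 completes the 7 across.

1 6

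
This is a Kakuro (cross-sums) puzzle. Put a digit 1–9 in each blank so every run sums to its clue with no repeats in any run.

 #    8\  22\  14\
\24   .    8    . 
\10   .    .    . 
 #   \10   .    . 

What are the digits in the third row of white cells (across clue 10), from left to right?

24 in 3 cells must be {7,8,9}.
R1C1 = 7: the only remaining digit allowed by both the 24 across and the 8 down.
R1C3 = 24 − 15 = 9 completes the 24 across.
R2C1 = 8 − 7 = 1 completes the 8 down.
R2C2 = 5: the only remaining digit allowed by both the 10 across and the 22 down.
R2C3 = 10 − 6 = 4 completes the 10 across.
R3C2 = 22 − 13 = 9 completes the 22 down.
R3C3 = 10 − 9 = 1 completes the 10 across.

9, 1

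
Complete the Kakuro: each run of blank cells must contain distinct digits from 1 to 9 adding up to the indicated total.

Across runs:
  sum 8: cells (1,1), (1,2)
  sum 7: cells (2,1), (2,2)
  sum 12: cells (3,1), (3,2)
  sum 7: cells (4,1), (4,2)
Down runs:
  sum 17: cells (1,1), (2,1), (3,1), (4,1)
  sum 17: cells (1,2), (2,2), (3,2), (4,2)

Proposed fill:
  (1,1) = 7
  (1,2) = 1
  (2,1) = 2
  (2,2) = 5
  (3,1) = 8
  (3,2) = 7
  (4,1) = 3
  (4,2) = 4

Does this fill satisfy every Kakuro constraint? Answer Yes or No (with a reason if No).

No — the across run (3,1)–(3,2) sums to 15, not 12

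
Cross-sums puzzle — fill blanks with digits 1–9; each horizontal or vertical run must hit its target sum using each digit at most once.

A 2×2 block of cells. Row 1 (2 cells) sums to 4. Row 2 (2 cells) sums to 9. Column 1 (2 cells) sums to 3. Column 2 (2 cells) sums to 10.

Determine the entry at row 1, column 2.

4 in 2 cells must be {1,3}; 3 in 2 cells must be {1,2}.
The 4 across and the 3 down share only 1, so (1,1) = 1.
(1,2) = 4 − 1 = 3 completes the 4 across.
(2,1) = 3 − 1 = 2 completes the 3 down.
(2,2) = 9 − 2 = 7 completes the 9 across.

3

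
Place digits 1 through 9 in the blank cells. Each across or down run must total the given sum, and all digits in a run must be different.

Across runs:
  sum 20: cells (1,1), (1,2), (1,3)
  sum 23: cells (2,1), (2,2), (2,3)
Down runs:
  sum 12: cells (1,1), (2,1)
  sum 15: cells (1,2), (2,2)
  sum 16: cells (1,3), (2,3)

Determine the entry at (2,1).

8

23 in 3 cells must be {6,8,9}; 16 in 2 cells must be {7,9}.
The 23 across and the 16 down share only 9, so (2,3) = 9.
(1,3) = 16 − 9 = 7 completes the 16 down.
Given what's placed, (2,1) must be 8 to fit the 23 across and 12 down.
(2,2) = 23 − 17 = 6 completes the 23 across.
(1,1) = 12 − 8 = 4 completes the 12 down.
(1,2) = 20 − 11 = 9 completes the 20 across.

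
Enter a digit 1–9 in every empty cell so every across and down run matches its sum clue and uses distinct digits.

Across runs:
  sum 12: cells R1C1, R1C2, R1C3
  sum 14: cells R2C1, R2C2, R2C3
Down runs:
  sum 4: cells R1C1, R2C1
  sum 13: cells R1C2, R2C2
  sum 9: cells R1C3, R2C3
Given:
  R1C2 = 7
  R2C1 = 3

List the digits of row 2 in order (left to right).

4 in 2 cells must be {1,3}.
R1C1 = 4 − 3 = 1 completes the 4 down.
R1C3 = 12 − 8 = 4 completes the 12 across.
R2C2 = 13 − 7 = 6 completes the 13 down.
R2C3 = 14 − 9 = 5 completes the 14 across.

3 6 5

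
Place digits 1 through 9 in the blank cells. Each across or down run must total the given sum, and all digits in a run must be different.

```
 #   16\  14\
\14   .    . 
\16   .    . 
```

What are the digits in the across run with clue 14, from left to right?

16 in 2 cells must be {7,9}.
The 14 across and the 16 down share only 9, so R1C1 = 9.
R1C2 = 14 − 9 = 5 completes the 14 across.
R2C1 = 16 − 9 = 7 completes the 16 down.
R2C2 = 16 − 7 = 9 completes the 16 across.

9 5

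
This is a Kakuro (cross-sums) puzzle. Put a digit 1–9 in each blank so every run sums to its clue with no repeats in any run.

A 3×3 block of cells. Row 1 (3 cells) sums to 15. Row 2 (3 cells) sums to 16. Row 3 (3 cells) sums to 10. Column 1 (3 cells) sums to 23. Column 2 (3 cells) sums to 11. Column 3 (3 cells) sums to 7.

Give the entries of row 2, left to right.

23 in 3 cells must be {6,8,9}; 7 in 3 cells must be {1,2,4}.
Only 6 fits (3,1) under both its across sum 10 and down sum 23.
Given what's placed, (3,3) must be 1 to fit the 10 across and 7 down.
(3,2) = 10 − 7 = 3 completes the 10 across.
No cell is forced outright now. (1,3) can only be 2 or 4 (the digits allowed by both its 15 across and its 7 down). If (1,3) = 2: that forces (2,3) = 4, (2,1) = 9, after which (2,2) would have to be in {3} for the 16 across but in {1,2,6,7} for the 11 down — contradiction. So (1,3) = 4.
(2,3) = 7 − 5 = 2 completes the 7 down.
Given what's placed, (2,2) must be 6 to fit the 16 across and 11 down.
(1,2) = 11 − 9 = 2 completes the 11 down.
(2,1) = 16 − 8 = 8 completes the 16 across.

8, 6, 2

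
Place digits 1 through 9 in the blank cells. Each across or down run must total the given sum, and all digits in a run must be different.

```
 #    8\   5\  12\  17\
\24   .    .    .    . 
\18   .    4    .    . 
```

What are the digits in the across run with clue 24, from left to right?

17 in 2 cells must be {8,9}.
R1C2 = 5 − 4 = 1 completes the 5 down.
R1C1 = 6: the only remaining digit allowed by both the 24 across and the 8 down.
R2C1 = 8 − 6 = 2 completes the 8 down.
Given what's placed, R2C4 must be 9 to fit the 18 across and 17 down.
R1C4 = 17 − 9 = 8 completes the 17 down.
R2C3 = 18 − 15 = 3 completes the 18 across.
R1C3 = 24 − 15 = 9 completes the 24 across.

6 1 9 8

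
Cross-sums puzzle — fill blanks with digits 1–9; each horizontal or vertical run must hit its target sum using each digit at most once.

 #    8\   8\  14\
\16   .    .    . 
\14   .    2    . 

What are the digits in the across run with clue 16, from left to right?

R1C2 = 8 − 2 = 6 completes the 8 down.
No cell is forced outright now. R1C3 can only be 8 or 9 (the digits allowed by both its 16 across and its 14 down). If R1C3 = 8: that forces R1C1 = 2, after which R2C1 would have to be in {3,4,5,7,8,9} for the 14 across but in {6} for the 8 down — contradiction. So R1C3 = 9.
R1C1 = 16 − 15 = 1 completes the 16 across.
R2C1 = 8 − 1 = 7 completes the 8 down.
R2C3 = 14 − 9 = 5 completes the 14 across.

1 6 9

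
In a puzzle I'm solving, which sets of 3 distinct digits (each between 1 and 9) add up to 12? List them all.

{1,2,9}; {1,3,8}; {1,4,7}; {1,5,6}; {2,3,7}; {2,4,6}; {3,4,5}

3 distinct digits from 1–9 sum between 6 and 24.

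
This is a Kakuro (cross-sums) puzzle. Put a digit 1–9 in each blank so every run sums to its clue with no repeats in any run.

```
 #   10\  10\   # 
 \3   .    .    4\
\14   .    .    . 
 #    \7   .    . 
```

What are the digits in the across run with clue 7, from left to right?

3 in 2 cells must be {1,2}; 4 in 2 cells must be {1,3}.
Nothing is forced directly, so branch on R2C3, whose candidates are 1 or 3. If R2C3 = 3: that forces R3C3 = 1, R3C2 = 6, R1C2 = 1, after which R2C2 would have to be in {2,4,5,6,7,9} for the 14 across but in {3} for the 10 down — contradiction. So R2C3 = 1.
R3C3 = 4 − 1 = 3 completes the 4 down.
R3C2 = 7 − 3 = 4 completes the 7 across.
R1C2 = 1: the only remaining digit allowed by both the 3 across and the 10 down.
R2C2 = 10 − 5 = 5 completes the 10 down.
R1C1 = 3 − 1 = 2 completes the 3 across.
R2C1 = 14 − 6 = 8 completes the 14 across.

4, 3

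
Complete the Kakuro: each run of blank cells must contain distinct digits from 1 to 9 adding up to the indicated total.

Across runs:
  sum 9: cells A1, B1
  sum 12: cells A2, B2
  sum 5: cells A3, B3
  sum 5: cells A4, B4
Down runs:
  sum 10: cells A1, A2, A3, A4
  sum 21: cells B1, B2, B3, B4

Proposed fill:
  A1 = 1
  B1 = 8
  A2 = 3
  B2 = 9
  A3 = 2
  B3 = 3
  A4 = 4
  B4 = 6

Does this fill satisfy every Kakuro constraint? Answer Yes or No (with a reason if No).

No — the down run B1–B4 sums to 26, not 21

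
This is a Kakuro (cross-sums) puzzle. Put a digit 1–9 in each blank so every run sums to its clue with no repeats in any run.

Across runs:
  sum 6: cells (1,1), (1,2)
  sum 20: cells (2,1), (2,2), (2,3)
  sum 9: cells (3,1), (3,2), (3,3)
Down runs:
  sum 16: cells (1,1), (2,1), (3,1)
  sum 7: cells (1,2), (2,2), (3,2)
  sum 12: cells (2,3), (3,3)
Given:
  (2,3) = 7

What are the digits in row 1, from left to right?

4 2

7 in 3 cells must be {1,2,4}.
Given what's placed, (2,2) must be 4 to fit the 20 across and 7 down.
(3,3) = 12 − 7 = 5 completes the 12 down.
(2,1) = 20 − 11 = 9 completes the 20 across.
Given what's placed, (3,2) must be 1 to fit the 9 across and 7 down.
(1,2) = 7 − 5 = 2 completes the 7 down.
(3,1) = 9 − 6 = 3 completes the 9 across.
(1,1) = 6 − 2 = 4 completes the 6 across.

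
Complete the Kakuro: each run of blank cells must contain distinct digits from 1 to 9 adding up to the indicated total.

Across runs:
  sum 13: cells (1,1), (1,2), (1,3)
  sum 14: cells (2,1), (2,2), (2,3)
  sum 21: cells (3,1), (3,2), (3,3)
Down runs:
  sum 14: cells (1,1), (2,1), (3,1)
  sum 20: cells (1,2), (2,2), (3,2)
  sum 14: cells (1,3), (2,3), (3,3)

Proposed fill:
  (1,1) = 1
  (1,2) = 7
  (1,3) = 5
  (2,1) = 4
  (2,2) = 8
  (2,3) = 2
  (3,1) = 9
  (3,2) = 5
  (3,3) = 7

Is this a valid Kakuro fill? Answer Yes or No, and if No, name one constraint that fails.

Across: 1+7+5=13; 4+8+2=14; 9+5+7=21. Down: 1+4+9=14; 7+8+5=20; 5+2+7=14. No digit repeats within any run.

Yes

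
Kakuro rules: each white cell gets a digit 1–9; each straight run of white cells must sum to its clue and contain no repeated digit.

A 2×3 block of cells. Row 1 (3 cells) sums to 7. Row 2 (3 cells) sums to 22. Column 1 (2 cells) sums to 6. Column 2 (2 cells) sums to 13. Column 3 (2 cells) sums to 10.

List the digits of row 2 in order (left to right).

7 in 3 cells must be {1,2,4}.
The 7 across and the 13 down share only 4, so (1,2) = 4.
The 22 across and the 6 down share only 5, so (2,1) = 5.
(2,2) = 13 − 4 = 9 completes the 13 down.
(2,3) = 22 − 14 = 8 completes the 22 across.
(1,1) = 6 − 5 = 1 completes the 6 down.
(1,3) = 7 − 5 = 2 completes the 7 across.

5 9 8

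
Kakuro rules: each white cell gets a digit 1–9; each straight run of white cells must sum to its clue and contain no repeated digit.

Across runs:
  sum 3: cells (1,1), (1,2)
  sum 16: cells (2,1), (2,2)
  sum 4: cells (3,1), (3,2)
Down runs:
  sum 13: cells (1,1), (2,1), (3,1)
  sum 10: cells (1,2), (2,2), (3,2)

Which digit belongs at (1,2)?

2

3 in 2 cells must be {1,2}; 16 in 2 cells must be {7,9}; 4 in 2 cells must be {1,3}.
The 16 across and the 10 down share only 7, so (2,2) = 7.
Given what's placed, (3,2) must be 1 to fit the 4 across and 10 down.
(1,2) = 10 − 8 = 2 completes the 10 down.
(2,1) = 16 − 7 = 9 completes the 16 across.
(3,1) = 4 − 1 = 3 completes the 4 across.
(1,1) = 3 − 2 = 1 completes the 3 across.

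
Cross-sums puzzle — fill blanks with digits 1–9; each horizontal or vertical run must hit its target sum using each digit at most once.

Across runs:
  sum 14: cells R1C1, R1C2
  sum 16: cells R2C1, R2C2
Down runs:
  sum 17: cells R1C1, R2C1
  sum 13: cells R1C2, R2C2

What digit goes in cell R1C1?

8

16 in 2 cells must be {7,9}; 17 in 2 cells must be {8,9}.
The 16 across and the 17 down share only 9, so R2C1 = 9.
R2C2 = 16 − 9 = 7 completes the 16 across.
R1C1 = 17 − 9 = 8 completes the 17 down.
R1C2 = 14 − 8 = 6 completes the 14 across.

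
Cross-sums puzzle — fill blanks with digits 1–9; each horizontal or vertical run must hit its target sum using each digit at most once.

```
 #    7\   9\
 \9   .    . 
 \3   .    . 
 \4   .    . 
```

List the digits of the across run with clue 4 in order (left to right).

3 in 2 cells must be {1,2}; 4 in 2 cells must be {1,3}; 7 in 3 cells must be {1,2,4}.
The 4 across and the 7 down share only 1, so R3C1 = 1.
R3C2 = 4 − 1 = 3 completes the 4 across.
Given what's placed, R2C1 must be 2 to fit the 3 across and 7 down.
R2C2 = 3 − 2 = 1 completes the 3 across.
R1C1 = 7 − 3 = 4 completes the 7 down.
R1C2 = 9 − 4 = 5 completes the 9 across.

1 3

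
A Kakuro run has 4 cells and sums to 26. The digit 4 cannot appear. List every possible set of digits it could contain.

4 distinct digits from 1–9 sum between 10 and 30.
Dropping sets that contain 4.

{2,7,8,9}; {3,6,8,9}; {5,6,7,8}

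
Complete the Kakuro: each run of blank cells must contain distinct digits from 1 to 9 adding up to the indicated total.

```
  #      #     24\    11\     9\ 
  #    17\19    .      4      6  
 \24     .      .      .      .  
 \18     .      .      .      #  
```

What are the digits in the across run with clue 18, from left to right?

9, 8, 1

17 in 2 cells must be {8,9}; 24 in 3 cells must be {7,8,9}.
R1C2 = 19 − 10 = 9 completes the 19 across.
R2C4 = 9 − 6 = 3 completes the 9 down.
Nothing is forced directly, so branch on R2C2, whose candidates are 7 or 8. If R2C2 = 8: that forces R2C1 = 9, after which R2C3 would have to be in {4} for the 24 across but in {1,2,5,6} for the 11 down — contradiction. So R2C2 = 7.
R3C2 = 24 − 16 = 8 completes the 24 down.
R3C1 = 9: the only remaining digit allowed by both the 18 across and the 17 down.
R3C3 = 18 − 17 = 1 completes the 18 across.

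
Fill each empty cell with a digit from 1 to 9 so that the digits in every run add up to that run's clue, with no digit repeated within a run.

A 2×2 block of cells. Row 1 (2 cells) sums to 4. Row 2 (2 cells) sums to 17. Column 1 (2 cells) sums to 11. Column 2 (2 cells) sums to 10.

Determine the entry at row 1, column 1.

3

4 in 2 cells must be {1,3}; 17 in 2 cells must be {8,9}.
The 4 across and the 11 down share only 3, so (1,1) = 3.
(1,2) = 4 − 3 = 1 completes the 4 across.
(2,1) = 11 − 3 = 8 completes the 11 down.
(2,2) = 17 − 8 = 9 completes the 17 across.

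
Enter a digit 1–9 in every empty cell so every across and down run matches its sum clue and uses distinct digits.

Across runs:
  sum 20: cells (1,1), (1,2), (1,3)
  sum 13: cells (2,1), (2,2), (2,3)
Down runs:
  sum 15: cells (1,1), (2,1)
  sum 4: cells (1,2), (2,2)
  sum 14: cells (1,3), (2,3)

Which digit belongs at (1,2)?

3

4 in 2 cells must be {1,3}.
The 20 across and the 4 down share only 3, so (1,2) = 3.
(2,2) = 4 − 3 = 1 completes the 4 down.
Nothing is forced directly, so branch on (1,1), whose candidates are 8 or 9. If (1,1) = 9: that forces (1,3) = 8, after which (2,1) would have to be in {3,4,5,7,8,9} for the 13 across but in {6} for the 15 down — contradiction. So (1,1) = 8.
(1,3) = 20 − 11 = 9 completes the 20 across.
(2,1) = 15 − 8 = 7 completes the 15 down.
(2,3) = 13 − 8 = 5 completes the 13 across.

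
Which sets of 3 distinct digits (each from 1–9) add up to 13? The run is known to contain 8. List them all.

{1,4,8}; {2,3,8}

3 distinct digits from 1–9 sum between 6 and 24.
Keeping only sets containing 8.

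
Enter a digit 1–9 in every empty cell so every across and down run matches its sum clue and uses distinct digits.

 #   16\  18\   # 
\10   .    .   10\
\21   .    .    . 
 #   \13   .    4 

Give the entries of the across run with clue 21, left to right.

16 in 2 cells must be {7,9}.
R2C3 = 10 − 4 = 6 completes the 10 down.
R3C2 = 13 − 4 = 9 completes the 13 across.
Given what's placed, R2C1 must be 7 to fit the 21 across and 16 down.
R2C2 = 21 − 13 = 8 completes the 21 across.
R1C1 = 16 − 7 = 9 completes the 16 down.
R1C2 = 10 − 9 = 1 completes the 10 across.

7 8 6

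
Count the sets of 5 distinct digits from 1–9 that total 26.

5 distinct digits from 1–9 sum between 15 and 35.

11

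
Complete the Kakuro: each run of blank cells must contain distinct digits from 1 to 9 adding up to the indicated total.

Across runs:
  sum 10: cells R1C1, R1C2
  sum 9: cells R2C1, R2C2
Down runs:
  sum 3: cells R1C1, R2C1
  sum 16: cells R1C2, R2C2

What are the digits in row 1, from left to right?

3 in 2 cells must be {1,2}; 16 in 2 cells must be {7,9}.
The 9 across and the 16 down share only 7, so R2C2 = 7.
R1C2 = 16 − 7 = 9 completes the 16 down.
R2C1 = 9 − 7 = 2 completes the 9 across.
R1C1 = 10 − 9 = 1 completes the 10 across.

1, 9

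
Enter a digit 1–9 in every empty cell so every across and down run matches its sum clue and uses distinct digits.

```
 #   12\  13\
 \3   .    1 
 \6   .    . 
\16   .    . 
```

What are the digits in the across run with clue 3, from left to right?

2, 1

3 in 2 cells must be {1,2}; 16 in 2 cells must be {7,9}.
R1C1 = 3 − 1 = 2 completes the 3 across.
No cell is forced outright now. R2C1 can only be 1 or 4 (the digits allowed by both its 6 across and its 12 down). If R2C1 = 4: then R2C2 would have to be in {2} for the 6 across but in {3,4,5,7,8,9} for the 13 down — contradiction. So R2C1 = 1.
R2C2 = 6 − 1 = 5 completes the 6 across.
R3C1 = 12 − 3 = 9 completes the 12 down.
R3C2 = 16 − 9 = 7 completes the 16 across.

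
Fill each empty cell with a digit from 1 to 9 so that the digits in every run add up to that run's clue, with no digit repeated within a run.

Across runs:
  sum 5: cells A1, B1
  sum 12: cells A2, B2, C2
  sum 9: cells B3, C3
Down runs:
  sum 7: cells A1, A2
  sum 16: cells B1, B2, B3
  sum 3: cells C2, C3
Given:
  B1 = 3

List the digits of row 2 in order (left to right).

5 6 1

3 in 2 cells must be {1,2}.
A1 = 5 − 3 = 2 completes the 5 across.
A2 = 7 − 2 = 5 completes the 7 down.
C2 = 1: the only remaining digit allowed by both the 12 across and the 3 down.
C3 = 3 − 1 = 2 completes the 3 down.
B2 = 12 − 6 = 6 completes the 12 across.
B3 = 9 − 2 = 7 completes the 9 across.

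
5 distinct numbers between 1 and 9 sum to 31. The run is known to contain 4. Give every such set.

5 distinct digits from 1–9 sum between 15 and 35.
Keeping only sets containing 4.

{3,4,7,8,9}; {4,5,6,7,9}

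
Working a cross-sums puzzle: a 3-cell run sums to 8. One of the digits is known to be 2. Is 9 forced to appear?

No

The only way to make 8 from 3 distinct digits under that restriction is {1,2,5}, which does not contain 9.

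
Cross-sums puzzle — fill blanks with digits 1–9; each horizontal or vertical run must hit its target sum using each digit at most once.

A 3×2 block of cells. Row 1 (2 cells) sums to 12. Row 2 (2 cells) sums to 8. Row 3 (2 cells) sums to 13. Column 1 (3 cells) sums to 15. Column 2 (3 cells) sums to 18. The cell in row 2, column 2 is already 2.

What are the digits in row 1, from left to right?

(2,1) = 8 − 2 = 6 completes the 8 across.
No cell is forced outright now. (1,2) can only be 7 or 9 (the digits allowed by both its 12 across and its 18 down). If (1,2) = 9: then (1,1) would have to be in {3} for the 12 across but in {1,2,4,5,7,8} for the 15 down — contradiction. So (1,2) = 7.
(1,1) = 12 − 7 = 5 completes the 12 across.
(3,1) = 15 − 11 = 4 completes the 15 down.
(3,2) = 13 − 4 = 9 completes the 13 across.

5 7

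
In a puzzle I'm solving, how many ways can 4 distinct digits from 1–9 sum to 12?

2

4 distinct digits from 1–9 sum between 10 and 30.
Enumerating: {1,2,3,6}, {1,2,4,5}.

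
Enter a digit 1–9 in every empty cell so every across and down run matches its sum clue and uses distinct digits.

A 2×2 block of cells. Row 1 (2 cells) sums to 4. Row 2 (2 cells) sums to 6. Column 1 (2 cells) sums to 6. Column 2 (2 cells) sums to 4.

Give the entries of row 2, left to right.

4 in 2 cells must be {1,3}.
The 4 across and the 6 down share only 1, so (1,1) = 1.
(1,2) = 4 − 1 = 3 completes the 4 across.
(2,1) = 6 − 1 = 5 completes the 6 down.
(2,2) = 6 − 5 = 1 completes the 6 across.

5 1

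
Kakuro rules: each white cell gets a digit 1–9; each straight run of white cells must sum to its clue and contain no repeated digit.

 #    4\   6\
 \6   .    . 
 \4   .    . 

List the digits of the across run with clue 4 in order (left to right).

4 in 2 cells must be {1,3}.
The 6 across and the 4 down share only 1, so R1C1 = 1.
R1C2 = 6 − 1 = 5 completes the 6 across.
R2C1 = 4 − 1 = 3 completes the 4 down.
R2C2 = 4 − 3 = 1 completes the 4 across.

3 1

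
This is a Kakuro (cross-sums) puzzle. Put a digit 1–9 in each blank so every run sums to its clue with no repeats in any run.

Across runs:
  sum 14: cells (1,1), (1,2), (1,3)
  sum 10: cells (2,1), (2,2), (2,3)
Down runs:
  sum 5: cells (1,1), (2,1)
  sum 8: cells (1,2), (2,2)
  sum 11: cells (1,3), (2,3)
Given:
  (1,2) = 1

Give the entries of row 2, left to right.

(1,1) = 4: the only remaining digit allowed by both the 14 across and the 5 down.
(1,3) = 14 − 5 = 9 completes the 14 across.
(2,1) = 5 − 4 = 1 completes the 5 down.
(2,2) = 8 − 1 = 7 completes the 8 down.
(2,3) = 10 − 8 = 2 completes the 10 across.

1 7 2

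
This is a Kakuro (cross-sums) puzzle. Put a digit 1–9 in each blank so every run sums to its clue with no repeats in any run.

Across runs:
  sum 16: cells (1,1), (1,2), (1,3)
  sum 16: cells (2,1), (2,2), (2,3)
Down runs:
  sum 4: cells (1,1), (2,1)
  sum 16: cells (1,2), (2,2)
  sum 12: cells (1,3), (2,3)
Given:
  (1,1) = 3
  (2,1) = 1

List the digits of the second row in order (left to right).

1 7 8

4 in 2 cells must be {1,3}; 16 in 2 cells must be {7,9}.
No cell is forced outright now. (1,2) can only be 7 or 9 (the digits allowed by both its 16 across and its 16 down). If (1,2) = 7: then (1,3) would have to be in {6} for the 16 across but in {3,4,5,7,8,9} for the 12 down — contradiction. So (1,2) = 9.
(1,3) = 16 − 12 = 4 completes the 16 across.
(2,2) = 16 − 9 = 7 completes the 16 down.
(2,3) = 16 − 8 = 8 completes the 16 across.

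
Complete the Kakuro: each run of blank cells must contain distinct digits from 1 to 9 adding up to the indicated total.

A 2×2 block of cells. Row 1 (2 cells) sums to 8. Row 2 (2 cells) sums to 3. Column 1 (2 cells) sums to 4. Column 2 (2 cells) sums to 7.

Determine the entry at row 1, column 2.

3 in 2 cells must be {1,2}; 4 in 2 cells must be {1,3}.
The 3 across and the 4 down share only 1, so (2,1) = 1.
(2,2) = 3 − 1 = 2 completes the 3 across.
(1,1) = 4 − 1 = 3 completes the 4 down.
(1,2) = 8 − 3 = 5 completes the 8 across.

5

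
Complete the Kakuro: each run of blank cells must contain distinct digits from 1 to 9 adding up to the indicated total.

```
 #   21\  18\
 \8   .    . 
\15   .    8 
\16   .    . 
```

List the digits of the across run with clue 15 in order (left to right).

7 8

16 in 2 cells must be {7,9}.
R2C1 = 15 − 8 = 7 completes the 15 across.
R3C1 = 9: the only remaining digit allowed by both the 16 across and the 21 down.
R3C2 = 16 − 9 = 7 completes the 16 across.
R1C1 = 21 − 16 = 5 completes the 21 down.
R1C2 = 8 − 5 = 3 completes the 8 across.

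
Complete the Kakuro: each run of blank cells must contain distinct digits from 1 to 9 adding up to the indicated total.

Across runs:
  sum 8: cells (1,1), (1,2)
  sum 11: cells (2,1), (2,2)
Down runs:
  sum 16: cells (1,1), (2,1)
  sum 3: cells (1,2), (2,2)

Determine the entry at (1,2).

1

16 in 2 cells must be {7,9}; 3 in 2 cells must be {1,2}.
The 8 across and the 16 down share only 7, so (1,1) = 7.
(1,2) = 8 − 7 = 1 completes the 8 across.
(2,1) = 16 − 7 = 9 completes the 16 down.
(2,2) = 11 − 9 = 2 completes the 11 across.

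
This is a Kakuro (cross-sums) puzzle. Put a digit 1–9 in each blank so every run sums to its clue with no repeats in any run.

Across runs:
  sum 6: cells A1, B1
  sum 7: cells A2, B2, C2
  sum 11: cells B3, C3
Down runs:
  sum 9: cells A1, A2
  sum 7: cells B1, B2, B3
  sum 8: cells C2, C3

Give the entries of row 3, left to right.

4 7

7 in 3 cells must be {1,2,4}.
Nothing is forced directly, so branch on B3, whose candidates are 2 or 4. If B3 = 2: then C3 would have to be in {9} for the 11 across but in {1,2,3,5,6,7} for the 8 down — contradiction. So B3 = 4.
C3 = 11 − 4 = 7 completes the 11 across.
C2 = 8 − 7 = 1 completes the 8 down.
B2 = 2: the only remaining digit allowed by both the 7 across and the 7 down.
B1 = 7 − 6 = 1 completes the 7 down.
A2 = 7 − 3 = 4 completes the 7 across.
A1 = 6 − 1 = 5 completes the 6 across.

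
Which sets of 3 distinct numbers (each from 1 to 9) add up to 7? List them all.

{1,2,4}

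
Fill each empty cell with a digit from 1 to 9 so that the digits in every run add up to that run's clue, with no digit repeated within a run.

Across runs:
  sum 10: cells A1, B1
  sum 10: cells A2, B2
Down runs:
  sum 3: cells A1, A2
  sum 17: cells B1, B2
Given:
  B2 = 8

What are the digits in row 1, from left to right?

3 in 2 cells must be {1,2}; 17 in 2 cells must be {8,9}.
B1 = 17 − 8 = 9 completes the 17 down.
A2 = 10 − 8 = 2 completes the 10 across.
A1 = 10 − 9 = 1 completes the 10 across.

1 9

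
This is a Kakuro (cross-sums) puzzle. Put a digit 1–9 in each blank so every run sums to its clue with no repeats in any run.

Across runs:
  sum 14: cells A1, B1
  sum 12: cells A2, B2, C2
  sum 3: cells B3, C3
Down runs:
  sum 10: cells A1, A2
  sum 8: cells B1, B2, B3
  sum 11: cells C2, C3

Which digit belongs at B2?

2

3 in 2 cells must be {1,2}.
The 14 across and the 8 down share only 5, so B1 = 5.
Intersecting the 3 across with the 11 down forces C3 = 2.
A1 = 14 − 5 = 9 completes the 14 across.
A2 = 10 − 9 = 1 completes the 10 down.
B2 = 2: the only remaining digit allowed by both the 12 across and the 8 down.
C2 = 12 − 3 = 9 completes the 12 across.
B3 = 3 − 2 = 1 completes the 3 across.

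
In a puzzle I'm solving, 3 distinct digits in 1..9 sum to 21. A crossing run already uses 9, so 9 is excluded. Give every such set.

3 distinct digits from 1–9 sum between 6 and 24.
Dropping sets that contain 9.
Only one set works: {6,7,8}.

{6,7,8}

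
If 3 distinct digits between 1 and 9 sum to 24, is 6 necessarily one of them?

No

The only way to make 24 from 3 distinct digits is {7,8,9}, which does not contain 6.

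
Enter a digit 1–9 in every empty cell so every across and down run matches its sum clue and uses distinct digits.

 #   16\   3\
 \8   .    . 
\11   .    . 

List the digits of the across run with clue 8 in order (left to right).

7, 1

16 in 2 cells must be {7,9}; 3 in 2 cells must be {1,2}.
The 8 across and the 16 down share only 7, so R1C1 = 7.
R1C2 = 8 − 7 = 1 completes the 8 across.
R2C1 = 16 − 7 = 9 completes the 16 down.
R2C2 = 11 − 9 = 2 completes the 11 across.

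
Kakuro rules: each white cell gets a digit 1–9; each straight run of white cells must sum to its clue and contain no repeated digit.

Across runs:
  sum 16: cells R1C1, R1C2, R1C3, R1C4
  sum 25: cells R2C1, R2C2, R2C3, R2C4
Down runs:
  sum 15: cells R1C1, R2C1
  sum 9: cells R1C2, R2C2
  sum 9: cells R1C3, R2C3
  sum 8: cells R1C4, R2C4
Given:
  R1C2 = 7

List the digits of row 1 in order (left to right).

6, 7, 1, 2

Given what's placed, R1C1 must be 6 to fit the 16 across and 15 down.
R2C1 = 15 − 6 = 9 completes the 15 down.
R2C2 = 9 − 7 = 2 completes the 9 down.
R2C4 = 6: the only remaining digit allowed by both the 25 across and the 8 down.
R1C4 = 8 − 6 = 2 completes the 8 down.
R2C3 = 25 − 17 = 8 completes the 25 across.
R1C3 = 16 − 15 = 1 completes the 16 across.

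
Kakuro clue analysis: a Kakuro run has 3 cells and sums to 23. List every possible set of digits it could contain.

3 distinct digits from 1–9 sum between 6 and 24.
Only one set works: {6,8,9}.

{6,8,9}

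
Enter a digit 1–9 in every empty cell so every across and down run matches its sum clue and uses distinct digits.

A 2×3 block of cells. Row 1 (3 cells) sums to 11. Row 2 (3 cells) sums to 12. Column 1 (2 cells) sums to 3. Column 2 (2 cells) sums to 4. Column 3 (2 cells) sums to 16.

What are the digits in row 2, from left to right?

2 1 9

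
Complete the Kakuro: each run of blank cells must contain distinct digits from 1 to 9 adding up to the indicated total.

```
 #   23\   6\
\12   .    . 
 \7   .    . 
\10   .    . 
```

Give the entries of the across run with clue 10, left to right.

8, 2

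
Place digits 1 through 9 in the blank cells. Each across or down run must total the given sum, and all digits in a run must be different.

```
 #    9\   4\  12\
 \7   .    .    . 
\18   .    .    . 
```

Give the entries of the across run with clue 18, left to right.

7 in 3 cells must be {1,2,4}; 4 in 2 cells must be {1,3}.
The 7 across and the 4 down share only 1, so R1C2 = 1.
Given what's placed, R1C3 must be 4 to fit the 7 across and 12 down.
R2C2 = 4 − 1 = 3 completes the 4 down.
R2C3 = 12 − 4 = 8 completes the 12 down.
R1C1 = 7 − 5 = 2 completes the 7 across.
R2C1 = 18 − 11 = 7 completes the 18 across.

7, 3, 8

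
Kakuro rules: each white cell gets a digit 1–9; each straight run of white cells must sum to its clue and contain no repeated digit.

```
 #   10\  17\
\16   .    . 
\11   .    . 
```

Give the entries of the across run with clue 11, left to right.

3, 8

16 in 2 cells must be {7,9}; 17 in 2 cells must be {8,9}.
The 16 across and the 17 down share only 9, so R1C2 = 9.
R2C2 = 17 − 9 = 8 completes the 17 down.
R1C1 = 16 − 9 = 7 completes the 16 across.
R2C1 = 11 − 8 = 3 completes the 11 across.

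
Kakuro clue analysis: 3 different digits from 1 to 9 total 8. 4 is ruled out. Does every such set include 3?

No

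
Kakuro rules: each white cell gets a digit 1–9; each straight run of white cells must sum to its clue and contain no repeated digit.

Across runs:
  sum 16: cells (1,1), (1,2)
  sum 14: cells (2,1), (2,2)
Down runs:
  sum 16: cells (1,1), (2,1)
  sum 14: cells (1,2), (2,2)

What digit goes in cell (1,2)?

16 in 2 cells must be {7,9}.
The 16 across and the 14 down share only 9, so (1,2) = 9.
The 14 across and the 16 down share only 9, so (2,1) = 9.
(2,2) = 14 − 9 = 5 completes the 14 across.
(1,1) = 16 − 9 = 7 completes the 16 across.

9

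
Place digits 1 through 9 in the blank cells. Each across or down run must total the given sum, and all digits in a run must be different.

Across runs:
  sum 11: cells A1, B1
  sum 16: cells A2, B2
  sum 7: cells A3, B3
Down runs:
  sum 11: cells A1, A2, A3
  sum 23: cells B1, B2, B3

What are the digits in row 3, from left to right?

16 in 2 cells must be {7,9}; 23 in 3 cells must be {6,8,9}.
The 16 across and the 11 down share only 7, so A2 = 7.
B2 = 16 − 7 = 9 completes the 16 across.
Given what's placed, B3 must be 6 to fit the 7 across and 23 down.
A1 = 3: the only remaining digit allowed by both the 11 across and the 11 down.
B1 = 11 − 3 = 8 completes the 11 across.
A3 = 7 − 6 = 1 completes the 7 across.

1 6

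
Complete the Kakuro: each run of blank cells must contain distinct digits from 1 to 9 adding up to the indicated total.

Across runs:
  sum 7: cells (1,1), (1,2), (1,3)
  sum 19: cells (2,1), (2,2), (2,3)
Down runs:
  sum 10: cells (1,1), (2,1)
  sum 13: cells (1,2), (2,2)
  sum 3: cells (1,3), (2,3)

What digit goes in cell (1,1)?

7 in 3 cells must be {1,2,4}; 3 in 2 cells must be {1,2}.
The 7 across and the 13 down share only 4, so (1,2) = 4.
(2,2) = 13 − 4 = 9 completes the 13 down.
Given what's placed, (2,3) must be 2 to fit the 19 across and 3 down.
(1,3) = 3 − 2 = 1 completes the 3 down.
(2,1) = 19 − 11 = 8 completes the 19 across.
(1,1) = 7 − 5 = 2 completes the 7 across.

2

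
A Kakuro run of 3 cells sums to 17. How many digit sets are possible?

7

3 distinct digits from 1–9 sum between 6 and 24.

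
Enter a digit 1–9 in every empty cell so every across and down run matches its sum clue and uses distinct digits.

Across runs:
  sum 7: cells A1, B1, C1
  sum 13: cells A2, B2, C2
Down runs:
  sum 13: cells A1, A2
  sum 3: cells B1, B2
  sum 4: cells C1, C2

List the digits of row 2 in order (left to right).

9, 1, 3

7 in 3 cells must be {1,2,4}; 3 in 2 cells must be {1,2}; 4 in 2 cells must be {1,3}.
The 7 across and the 13 down share only 4, so A1 = 4.
Given what's placed, C1 must be 1 to fit the 7 across and 4 down.
A2 = 13 − 4 = 9 completes the 13 down.
B2 = 1: the only remaining digit allowed by both the 13 across and the 3 down.
C2 = 13 − 10 = 3 completes the 13 across.
B1 = 7 − 5 = 2 completes the 7 across.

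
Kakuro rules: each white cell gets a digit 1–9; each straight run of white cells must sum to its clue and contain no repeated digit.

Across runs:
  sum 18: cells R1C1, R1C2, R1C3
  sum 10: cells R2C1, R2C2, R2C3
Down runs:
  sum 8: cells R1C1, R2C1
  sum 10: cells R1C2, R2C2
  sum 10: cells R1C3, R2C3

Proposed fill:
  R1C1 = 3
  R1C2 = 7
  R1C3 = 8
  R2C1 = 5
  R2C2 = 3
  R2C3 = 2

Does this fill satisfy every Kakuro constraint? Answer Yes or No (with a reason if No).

Yes

Across: 3+7+8=18; 5+3+2=10. Down: 3+5=8; 7+3=10; 8+2=10. No digit repeats within any run.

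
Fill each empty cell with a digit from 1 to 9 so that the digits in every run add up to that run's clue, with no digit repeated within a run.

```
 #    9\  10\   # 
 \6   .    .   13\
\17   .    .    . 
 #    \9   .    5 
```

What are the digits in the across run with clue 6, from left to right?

R2C3 = 13 − 5 = 8 completes the 13 down.
R3C2 = 9 − 5 = 4 completes the 9 across.
Given what's placed, R2C2 must be 5 to fit the 17 across and 10 down.
R1C2 = 10 − 9 = 1 completes the 10 down.
R2C1 = 17 − 13 = 4 completes the 17 across.
R1C1 = 6 − 1 = 5 completes the 6 across.

5, 1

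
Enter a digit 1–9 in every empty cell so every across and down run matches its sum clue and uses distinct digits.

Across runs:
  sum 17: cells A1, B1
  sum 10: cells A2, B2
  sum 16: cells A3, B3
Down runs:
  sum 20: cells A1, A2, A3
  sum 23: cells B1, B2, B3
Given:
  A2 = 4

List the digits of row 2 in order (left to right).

17 in 2 cells must be {8,9}; 16 in 2 cells must be {7,9}; 23 in 3 cells must be {6,8,9}.
Given what's placed, A1 must be 9 to fit the 17 across and 20 down.
B1 = 17 − 9 = 8 completes the 17 across.
B2 = 10 − 4 = 6 completes the 10 across.
A3 = 20 − 13 = 7 completes the 20 down.
B3 = 16 − 7 = 9 completes the 16 across.

4, 6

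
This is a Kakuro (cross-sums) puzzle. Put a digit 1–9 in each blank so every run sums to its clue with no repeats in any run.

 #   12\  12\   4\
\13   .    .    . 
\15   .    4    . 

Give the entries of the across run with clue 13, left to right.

4 8 1

4 in 2 cells must be {1,3}.
R1C2 = 12 − 4 = 8 completes the 12 down.
Given what's placed, R2C3 must be 3 to fit the 15 across and 4 down.
R1C3 = 4 − 3 = 1 completes the 4 down.
R2C1 = 15 − 7 = 8 completes the 15 across.
R1C1 = 13 − 9 = 4 completes the 13 across.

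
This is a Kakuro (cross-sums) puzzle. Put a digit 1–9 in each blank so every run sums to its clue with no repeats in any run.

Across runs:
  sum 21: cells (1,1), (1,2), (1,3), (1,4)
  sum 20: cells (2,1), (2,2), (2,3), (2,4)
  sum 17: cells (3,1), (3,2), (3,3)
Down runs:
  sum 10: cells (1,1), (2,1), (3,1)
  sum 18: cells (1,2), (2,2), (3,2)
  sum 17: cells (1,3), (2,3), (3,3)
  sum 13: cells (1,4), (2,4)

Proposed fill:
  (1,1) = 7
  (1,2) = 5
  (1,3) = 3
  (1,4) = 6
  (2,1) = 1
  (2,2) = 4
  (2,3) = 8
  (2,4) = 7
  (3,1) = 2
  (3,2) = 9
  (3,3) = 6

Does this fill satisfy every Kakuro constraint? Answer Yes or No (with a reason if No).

Yes

Across: 7+5+3+6=21; 1+4+8+7=20; 2+9+6=17. Down: 7+1+2=10; 5+4+9=18; 3+8+6=17; 6+7=13. No digit repeats within any run.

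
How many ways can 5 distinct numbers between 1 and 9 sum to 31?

5

5 distinct digits from 1–9 sum between 15 and 35.
Enumerating: {1,6,7,8,9}, {2,5,7,8,9}, {3,4,7,8,9}, {3,5,6,8,9}, {4,5,6,7,9}.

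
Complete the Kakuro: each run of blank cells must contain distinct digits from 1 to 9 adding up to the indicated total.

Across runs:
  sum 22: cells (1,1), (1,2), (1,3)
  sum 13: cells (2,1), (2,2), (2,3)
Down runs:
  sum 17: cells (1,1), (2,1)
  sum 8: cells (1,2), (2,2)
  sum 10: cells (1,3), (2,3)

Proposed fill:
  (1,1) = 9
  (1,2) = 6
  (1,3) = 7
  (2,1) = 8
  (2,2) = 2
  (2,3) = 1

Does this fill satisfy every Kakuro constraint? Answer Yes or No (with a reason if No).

No — the down run (1,3)–(2,3) sums to 8, not 10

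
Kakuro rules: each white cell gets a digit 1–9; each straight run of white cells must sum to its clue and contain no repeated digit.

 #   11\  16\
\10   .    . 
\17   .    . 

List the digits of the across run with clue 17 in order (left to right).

17 in 2 cells must be {8,9}; 16 in 2 cells must be {7,9}.
The 17 across and the 16 down share only 9, so R2C2 = 9.
R1C2 = 16 − 9 = 7 completes the 16 down.
R2C1 = 17 − 9 = 8 completes the 17 across.
R1C1 = 10 − 7 = 3 completes the 10 across.

8, 9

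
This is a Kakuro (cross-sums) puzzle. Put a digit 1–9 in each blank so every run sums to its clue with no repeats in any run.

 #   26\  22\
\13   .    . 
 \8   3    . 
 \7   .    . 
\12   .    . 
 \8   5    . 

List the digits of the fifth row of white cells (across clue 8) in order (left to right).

5 3

R2C2 = 8 − 3 = 5 completes the 8 across.
R5C2 = 8 − 5 = 3 completes the 8 across.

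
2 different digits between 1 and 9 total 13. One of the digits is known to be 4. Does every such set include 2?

No

The only way to make 13 from 2 distinct digits under that restriction is {4,9}, which does not contain 2.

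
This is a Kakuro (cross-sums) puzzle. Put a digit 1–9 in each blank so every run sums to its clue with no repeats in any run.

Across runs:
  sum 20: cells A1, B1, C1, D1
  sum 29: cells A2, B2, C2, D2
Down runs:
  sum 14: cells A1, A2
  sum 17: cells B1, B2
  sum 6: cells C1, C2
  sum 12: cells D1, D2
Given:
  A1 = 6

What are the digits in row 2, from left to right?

29 in 4 cells must be {5,7,8,9}; 17 in 2 cells must be {8,9}.
A2 = 14 − 6 = 8 completes the 14 down.
B2 = 9: the only remaining digit allowed by both the 29 across and the 17 down.
Given what's placed, C2 must be 5 to fit the 29 across and 6 down.
D2 = 29 − 22 = 7 completes the 29 across.
B1 = 17 − 9 = 8 completes the 17 down.
C1 = 6 − 5 = 1 completes the 6 down.
D1 = 20 − 15 = 5 completes the 20 across.

8, 9, 5, 7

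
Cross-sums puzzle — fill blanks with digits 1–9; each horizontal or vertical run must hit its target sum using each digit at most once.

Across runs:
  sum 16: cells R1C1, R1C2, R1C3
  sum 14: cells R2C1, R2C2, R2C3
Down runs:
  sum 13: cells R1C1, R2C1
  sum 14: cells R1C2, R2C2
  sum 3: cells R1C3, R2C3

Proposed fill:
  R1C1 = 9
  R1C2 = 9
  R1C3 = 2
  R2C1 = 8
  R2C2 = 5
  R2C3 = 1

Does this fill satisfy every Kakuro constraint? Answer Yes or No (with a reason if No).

No — the across run R1C1–R1C3 sums to 20, not 16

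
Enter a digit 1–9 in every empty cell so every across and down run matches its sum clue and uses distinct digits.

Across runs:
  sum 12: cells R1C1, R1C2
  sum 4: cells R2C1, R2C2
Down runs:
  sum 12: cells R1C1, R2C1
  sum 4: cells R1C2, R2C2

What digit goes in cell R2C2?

1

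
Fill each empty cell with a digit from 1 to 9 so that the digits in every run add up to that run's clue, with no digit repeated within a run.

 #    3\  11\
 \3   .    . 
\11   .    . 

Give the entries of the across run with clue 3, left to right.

3 in 2 cells must be {1,2}.
The 3 across and the 11 down share only 2, so R1C2 = 2.
The 11 across and the 3 down share only 2, so R2C1 = 2.
R2C2 = 11 − 2 = 9 completes the 11 across.
R1C1 = 3 − 2 = 1 completes the 3 across.

1 2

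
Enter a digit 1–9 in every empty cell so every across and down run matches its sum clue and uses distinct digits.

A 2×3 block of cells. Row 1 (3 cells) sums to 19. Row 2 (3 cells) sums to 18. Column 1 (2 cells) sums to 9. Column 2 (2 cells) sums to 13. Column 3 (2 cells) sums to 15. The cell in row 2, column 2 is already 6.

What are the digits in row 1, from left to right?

(1,2) = 13 − 6 = 7 completes the 13 down.
Nothing is forced directly, so branch on (1,3), whose candidates are 8 or 9. If (1,3) = 9: that forces (1,1) = 3, after which (2,1) would have to be in {3,4,5,7,8,9} for the 18 across but in {6} for the 9 down — contradiction. So (1,3) = 8.
(1,1) = 19 − 15 = 4 completes the 19 across.
(2,1) = 9 − 4 = 5 completes the 9 down.
(2,3) = 18 − 11 = 7 completes the 18 across.

4 7 8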